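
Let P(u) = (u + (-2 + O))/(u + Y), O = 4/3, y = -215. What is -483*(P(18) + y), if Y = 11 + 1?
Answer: 1553489/15 ≈ 1.0357e+5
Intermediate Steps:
Y = 12
O = 4/3 (O = 4*(⅓) = 4/3 ≈ 1.3333)
P(u) = (-⅔ + u)/(12 + u) (P(u) = (u + (-2 + 4/3))/(u + 12) = (u - ⅔)/(12 + u) = (-⅔ + u)/(12 + u))
-483*(P(18) + y) = -483*((-⅔ + 18)/(12 + 18) - 215) = -483*((52/3)/30 - 215) = -483*((1/30)*(52/3) - 215) = -483*(26/45 - 215) = -483*(-9649/45) = 1553489/15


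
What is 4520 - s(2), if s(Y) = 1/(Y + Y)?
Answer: 18079/4 ≈ 4519.8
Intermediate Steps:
s(Y) = 1/(2*Y)
4520 - s(2) = 4520 - 1/(2*2) = 4520 - 1*¼ = 4520 - ¼ = 18079/4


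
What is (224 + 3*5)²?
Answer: 57121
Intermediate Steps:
(224 + 3*5)² = (224 + 15)² = 239² = 57121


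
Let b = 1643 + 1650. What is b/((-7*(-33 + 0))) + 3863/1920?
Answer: 801657/49280 ≈ 16.267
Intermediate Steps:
b = 3293
b/((-7*(-33 + 0))) + 3863/1920 = 3293/((-7*(-33 + 0))) + 3863/1920 = 3293/((-7*(-33))) + 3863*(1/1920) = 3293/231 + 3863/1920 = 801657/49280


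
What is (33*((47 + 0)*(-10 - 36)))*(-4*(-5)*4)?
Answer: -5707680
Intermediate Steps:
(33*((47 + 0)*(-10 - 36)))*(-4*(-5)*4) = (33*(47*(-46)))*(20*4) = (33*(-2162))*80 = -71346*80 = -5707680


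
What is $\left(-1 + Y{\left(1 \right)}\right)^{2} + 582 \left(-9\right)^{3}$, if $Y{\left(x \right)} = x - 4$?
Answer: $-424262$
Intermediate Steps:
$Y{\left(x \right)} = -4 + x$
$\left(-1 + Y{\left(1 \right)}\right)^{2} + 582 \left(-9\right)^{3} = \left(-1 + \left(-4 + 1\right)\right)^{2} + 582 \left(-9\right)^{3} = \left(-1 - 3\right)^{2} + 582 \left(-729\right) = \left(-4\right)^{2} - 424278 = 16 - 424278 = -424262$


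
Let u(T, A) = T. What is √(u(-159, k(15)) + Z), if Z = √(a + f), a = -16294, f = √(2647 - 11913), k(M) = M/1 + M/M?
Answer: √(-159 + √(-16294 + I*√9266)) ≈ 4.7425 + 13.458*I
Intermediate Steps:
k(M) = 1 + M (k(M) = M*1 + 1 = M + 1 = 1 + M)
f = I*√9266 (f = √(-9266) = I*√9266 ≈ 96.26*I)
Z = √(-16294 + I*√9266) ≈ 0.3771 + 127.65*I
√(u(-159, k(15)) + Z) = √(-159 + √(-16294 + I*√9266))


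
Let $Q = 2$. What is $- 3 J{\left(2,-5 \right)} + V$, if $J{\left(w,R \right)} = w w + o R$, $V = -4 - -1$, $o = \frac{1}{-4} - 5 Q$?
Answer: $- \frac{675}{4} \approx -168.75$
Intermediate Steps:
$o = - \frac{41}{4}$ ($o = \frac{1}{-4} - 10 = - \frac{1}{4} - 10 = - \frac{41}{4} \approx -10.25$)
$V = -3$ ($V = -4 + 1 = -3$)
$J{\left(w,R \right)} = w^{2} - \frac{41 R}{4}$ ($J{\left(w,R \right)} = w w - \frac{41 R}{4} = w^{2} - \frac{41 R}{4}$)
$- 3 J{\left(2,-5 \right)} + V = - 3 \left(2^{2} - - \frac{205}{4}\right) - 3 = - 3 \left(4 + \frac{205}{4}\right) - 3 = \left(-3\right) \frac{221}{4} - 3 = - \frac{663}{4} - 3 = - \frac{675}{4}$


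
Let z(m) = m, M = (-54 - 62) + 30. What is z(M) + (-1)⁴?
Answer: -85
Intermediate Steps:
M = -86 (M = -116 + 30 = -86)
z(M) + (-1)⁴ = -86 + (-1)⁴ = -86 + 1 = -85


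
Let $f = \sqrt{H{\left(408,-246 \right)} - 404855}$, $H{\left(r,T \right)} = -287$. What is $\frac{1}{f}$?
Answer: $- \frac{i \sqrt{405142}}{405142} \approx - 0.0015711 i$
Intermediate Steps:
$f = i \sqrt{405142}$ ($f = \sqrt{-287 - 404855} = \sqrt{-405142} = i \sqrt{405142} \approx 636.51 i$)
$\frac{1}{f} = \frac{1}{i \sqrt{405142}} = - \frac{i \sqrt{405142}}{405142}$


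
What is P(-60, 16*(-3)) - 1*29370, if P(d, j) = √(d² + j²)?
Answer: -29370 + 12*√41 ≈ -29293.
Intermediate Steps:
P(-60, 16*(-3)) - 1*29370 = √((-60)² + (16*(-3))²) - 1*29370 = √(3600 + (-48)²) - 29370 = √(3600 + 2304) - 29370 = √5904 - 29370 = 12*√41 - 29370 = -29370 + 12*√41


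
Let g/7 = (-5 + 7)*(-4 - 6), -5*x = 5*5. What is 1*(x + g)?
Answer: -145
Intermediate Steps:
x = -5 ≈ -5.0000
g = -140 (g = 7*((-5 + 7)*(-4 - 6)) = 7*(2*(-10)) = 7*(-20) = -140)
1*(x + g) = 1*(-5 - 140) = 1*(-145) = -145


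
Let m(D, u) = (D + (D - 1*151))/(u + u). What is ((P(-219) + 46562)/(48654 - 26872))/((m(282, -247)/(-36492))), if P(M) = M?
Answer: 417713742732/4497983 ≈ 92867.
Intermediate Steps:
m(D, u) = (-151 + 2*D)/(2*u) (m(D, u) = (D + (D - 151))/((2*u)) = (D + (-151 + D))*(1/(2*u)) = (-151 + 2*D)*(1/(2*u)) = (-151 + 2*D)/(2*u))
((P(-219) + 46562)/(48654 - 26872))/((m(282, -247)/(-36492))) = ((-219 + 46562)/(48654 - 26872))/((((-151/2 + 282)/(-247))/(-36492))) = (46343/21782)/((-1/247*413/2*(-1/36492))) = (46343*(1/21782))/((-413/494*(-1/36492))) = 46343/(21782*(413/18027048)) = (46343/21782)*(18027048/413) = 417713742732/4497983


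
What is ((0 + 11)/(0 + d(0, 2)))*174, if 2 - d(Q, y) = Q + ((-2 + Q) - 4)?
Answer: 957/4 ≈ 239.25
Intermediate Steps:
d(Q, y) = 8 - 2*Q (d(Q, y) = 2 - (Q + ((-2 + Q) - 4)) = 2 - (Q + (-6 + Q)) = 2 - (-6 + 2*Q) = 2 + (6 - 2*Q) = 8 - 2*Q)
((0 + 11)/(0 + d(0, 2)))*174 = ((0 + 11)/(0 + (8 - 2*0)))*174 = (11/(0 + (8 + 0)))*174 = (11/(0 + 8))*174 = (11/8)*174 = 957/4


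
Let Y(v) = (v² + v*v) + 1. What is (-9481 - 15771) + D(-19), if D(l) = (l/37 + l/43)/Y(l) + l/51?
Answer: -493809691241/19554981 ≈ -25252.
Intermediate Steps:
Y(v) = 1 + 2*v² (Y(v) = (v² + v²) + 1 = 2*v² + 1 = 1 + 2*v²)
D(l) = l/51 + 80*l/(1591*(1 + 2*l²)) (D(l) = (l/37 + l/43)/(1 + 2*l²) + l/51 = (80*l/1591)/(1 + 2*l²) + l/51 = 80*l/(1591*(1 + 2*l²)) + l/51 = l/51 + 80*l/(1591*(1 + 2*l²)))
(-9481 - 15771) + D(-19) = (-9481 - 15771) + (1/81141)*(-19)*(5671 + 3182*(-19)²)/(1 + 2*(-19)²) = -25252 + (1/81141)*(-19)*(5671 + 3182*361)/(1 + 2*361) = -25252 + (1/81141)*(-19)*(5671 + 1148702)/(1 + 722) = -25252 + (1/81141)*(-19)*1154373/723 = -25252 + (1/81141)*(-19)*(1/723)*1154373 = -25252 - 7311029/19554981 = -493809691241/19554981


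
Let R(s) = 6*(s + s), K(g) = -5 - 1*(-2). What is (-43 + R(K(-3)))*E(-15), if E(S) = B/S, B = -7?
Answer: -553/15 ≈ -36.867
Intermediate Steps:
K(g) = -3 (K(g) = -5 + 2 = -3)
E(S) = -7/S
R(s) = 12*s (R(s) = 6*(2*s) = 12*s)
(-43 + R(K(-3)))*E(-15) = (-43 + 12*(-3))*(-7/(-15)) = (-43 - 36)*(-7*(-1/15)) = -79*7/15 = -553/15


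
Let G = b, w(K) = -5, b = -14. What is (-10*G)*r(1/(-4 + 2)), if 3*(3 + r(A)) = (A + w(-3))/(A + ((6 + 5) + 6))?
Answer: -3920/9 ≈ -435.56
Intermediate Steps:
G = -14
r(A) = -3 + (-5 + A)/(3*(17 + A)) (r(A) = -3 + ((A - 5)/(A + ((6 + 5) + 6)))/3 = -3 + ((-5 + A)/(A + (11 + 6)))/3 = -3 + ((-5 + A)/(A + 17))/3 = -3 + ((-5 + A)/(17 + A))/3 = -3 + (-5 + A)/(3*(17 + A)))
(-10*G)*r(1/(-4 + 2)) = (-10*(-14))*(2*(-79 - 4/(-4 + 2))/(3*(17 + 1/(-4 + 2)))) = 140*(2*(-79 - 4/(-2))/(3*(17 + 1/(-2)))) = 140*(2*(-79 - 4*(-½))/(3*(17 - ½))) = 140*(2*(-79 + 2)/(3*(33/2))) = 140*((⅔)*(2/33)*(-77)) = 140*(-28/9) = -3920/9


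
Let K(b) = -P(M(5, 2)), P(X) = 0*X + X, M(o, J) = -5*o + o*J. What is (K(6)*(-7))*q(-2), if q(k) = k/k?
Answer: -105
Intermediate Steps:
M(o, J) = -5*o + J*o
P(X) = X (P(X) = 0 + X = X)
K(b) = 15 (K(b) = -5*(-5 + 2) = -5*(-3) = -1*(-15) = 15)
q(k) = 1
(K(6)*(-7))*q(-2) = (15*(-7))*1 = -105*1 = -105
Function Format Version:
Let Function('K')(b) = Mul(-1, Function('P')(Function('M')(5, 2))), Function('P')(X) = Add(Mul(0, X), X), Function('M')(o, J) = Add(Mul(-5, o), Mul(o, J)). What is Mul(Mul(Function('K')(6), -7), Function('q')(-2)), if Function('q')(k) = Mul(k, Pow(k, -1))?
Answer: -105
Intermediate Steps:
Function('M')(o, J) = Add(Mul(-5, o), Mul(J, o))
Function('P')(X) = X (Function('P')(X) = Add(0, X) = X)
Function('K')(b) = 15 (Function('K')(b) = Mul(-1, Mul(5, Add(-5, 2))) = Mul(-1, Mul(5, -3)) = Mul(-1, -15) = 15)
Function('q')(k) = 1
Mul(Mul(Function('K')(6), -7), Function('q')(-2)) = Mul(Mul(15, -7), 1) = Mul(-105, 1) = -105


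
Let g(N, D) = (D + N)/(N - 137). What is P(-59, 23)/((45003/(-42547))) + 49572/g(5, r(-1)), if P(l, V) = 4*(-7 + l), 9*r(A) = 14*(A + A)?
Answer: -51962840072/15001 ≈ -3.4640e+6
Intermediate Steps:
r(A) = 28*A/9 (r(A) = (14*(A + A))/9 = (14*(2*A))/9 = (28*A)/9 = 28*A/9)
P(l, V) = -28 + 4*l
g(N, D) = (D + N)/(-137 + N)
P(-59, 23)/((45003/(-42547))) + 49572/g(5, r(-1)) = (-28 + 4*(-59))/((45003/(-42547))) + 49572/((((28/9)*(-1) + 5)/(-137 + 5))) = (-28 - 236)/((45003*(-1/42547))) + 49572/(((-28/9 + 5)/(-132))) = -264/(-45003/42547) + 49572/((-1/132*17/9)) = -264*(-42547/45003) + 49572/(-17/1188) = 3744136/15001 + 49572*(-1188/17) = 3744136/15001 - 3464208 = -51962840072/15001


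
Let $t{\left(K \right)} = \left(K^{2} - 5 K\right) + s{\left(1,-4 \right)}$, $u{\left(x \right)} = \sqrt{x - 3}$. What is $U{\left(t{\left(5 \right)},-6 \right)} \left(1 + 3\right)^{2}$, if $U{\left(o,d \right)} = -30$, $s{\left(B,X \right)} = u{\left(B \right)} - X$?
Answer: $-480$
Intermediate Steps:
$u{\left(x \right)} = \sqrt{-3 + x}$
$s{\left(B,X \right)} = \sqrt{-3 + B} - X$
$t{\left(K \right)} = 4 + K^{2} - 5 K + i \sqrt{2}$ ($t{\left(K \right)} = \left(K^{2} - 5 K\right) + \left(\sqrt{-3 + 1} - -4\right) = \left(K^{2} - 5 K\right) + \left(\sqrt{-2} + 4\right) = \left(K^{2} - 5 K\right) + \left(i \sqrt{2} + 4\right) = \left(K^{2} - 5 K\right) + \left(4 + i \sqrt{2}\right) = 4 + K^{2} - 5 K + i \sqrt{2}$)
$U{\left(t{\left(5 \right)},-6 \right)} \left(1 + 3\right)^{2} = - 30 \left(1 + 3\right)^{2} = - 30 \cdot 4^{2} = \left(-30\right) 16 = -480$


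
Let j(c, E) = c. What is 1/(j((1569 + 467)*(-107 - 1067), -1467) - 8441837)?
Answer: -1/10832101 ≈ -9.2318e-8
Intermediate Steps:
1/(j((1569 + 467)*(-107 - 1067), -1467) - 8441837) = 1/((1569 + 467)*(-107 - 1067) - 8441837) = 1/(2036*(-1174) - 8441837) = 1/(-2390264 - 8441837) = 1/(-10832101) = -1/10832101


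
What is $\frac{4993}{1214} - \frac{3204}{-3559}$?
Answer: $\frac{21659743}{4320626} \approx 5.0131$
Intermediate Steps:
$\frac{4993}{1214} - \frac{3204}{-3559} = 4993 \cdot \frac{1}{1214} - - \frac{3204}{3559} = \frac{4993}{1214} + \frac{3204}{3559} = \frac{21659743}{4320626}$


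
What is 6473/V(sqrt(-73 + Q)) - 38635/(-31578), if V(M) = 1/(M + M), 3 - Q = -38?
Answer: 38635/31578 + 51784*I*sqrt(2) ≈ 1.2235 + 73234.0*I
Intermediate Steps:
Q = 41 (Q = 3 - 1*(-38) = 3 + 38 = 41)
V(M) = 1/(2*M)
6473/V(sqrt(-73 + Q)) - 38635/(-31578) = 6473/((1/(2*(sqrt(-73 + 41))))) - 38635/(-31578) = 6473/((1/(2*(sqrt(-32))))) - 38635*(-1/31578) = 6473/((1/(2*((4*I*sqrt(2)))))) + 38635/31578 = 6473/(((-I*sqrt(2)/8)/2)) + 38635/31578 = 6473/((-I*sqrt(2)/16)) + 38635/31578 = 6473*(8*I*sqrt(2)) + 38635/31578 = 51784*I*sqrt(2) + 38635/31578 = 38635/31578 + 51784*I*sqrt(2)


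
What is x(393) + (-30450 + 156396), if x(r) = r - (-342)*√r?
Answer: 126339 + 342*√393 ≈ 1.3312e+5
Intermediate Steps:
x(r) = r + 342*√r
x(393) + (-30450 + 156396) = (393 + 342*√393) + (-30450 + 156396) = (393 + 342*√393) + 125946 = 126339 + 342*√393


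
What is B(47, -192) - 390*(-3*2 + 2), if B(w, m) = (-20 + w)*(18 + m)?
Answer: -3138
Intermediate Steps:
B(47, -192) - 390*(-3*2 + 2) = (-360 - 20*(-192) + 18*47 - 192*47) - 390*(-3*2 + 2) = (-360 + 3840 + 846 - 9024) - 390*(-6 + 2) = -4698 - 390*(-4) = -4698 - 1*(-1560) = -4698 + 1560 = -3138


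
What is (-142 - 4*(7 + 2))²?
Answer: 31684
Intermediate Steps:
(-142 - 4*(7 + 2))² = (-142 - 4*9)² = (-142 - 36)² = (-178)² = 31684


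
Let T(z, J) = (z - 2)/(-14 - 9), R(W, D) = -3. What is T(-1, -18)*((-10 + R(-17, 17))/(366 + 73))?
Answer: -39/10097 ≈ -0.0038625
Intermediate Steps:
T(z, J) = 2/23 - z/23 (T(z, J) = (-2 + z)/(-23) = (-2 + z)*(-1/23) = 2/23 - z/23)
T(-1, -18)*((-10 + R(-17, 17))/(366 + 73)) = (2/23 - 1/23*(-1))*((-10 - 3)/(366 + 73)) = (2/23 + 1/23)*(-13/439) = 3*(-13*1/439)/23 = (3/23)*(-13/439) = -39/10097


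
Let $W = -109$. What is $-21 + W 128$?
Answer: $-13973$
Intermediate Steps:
$-21 + W 128 = -21 - 13952 = -13973$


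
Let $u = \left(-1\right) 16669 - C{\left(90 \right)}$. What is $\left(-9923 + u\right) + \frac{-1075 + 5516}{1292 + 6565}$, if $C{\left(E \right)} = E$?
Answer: $- \frac{209636033}{7857} \approx -26681.0$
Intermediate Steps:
$u = -16759$ ($u = \left(-1\right) 16669 - 90 = -16669 - 90 = -16759$)
$\left(-9923 + u\right) + \frac{-1075 + 5516}{1292 + 6565} = \left(-9923 - 16759\right) + \frac{-1075 + 5516}{1292 + 6565} = -26682 + \frac{4441}{7857} = - \frac{209636033}{7857}$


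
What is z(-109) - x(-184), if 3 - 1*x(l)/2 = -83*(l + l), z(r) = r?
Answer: 60973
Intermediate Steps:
x(l) = 6 + 332*l (x(l) = 6 - (-166)*(l + l) = 6 - (-166)*2*l = 6 - (-332)*l = 6 + 332*l)
z(-109) - x(-184) = -109 - (6 + 332*(-184)) = -109 - (6 - 61088) = -109 - 1*(-61082) = -109 + 61082 = 60973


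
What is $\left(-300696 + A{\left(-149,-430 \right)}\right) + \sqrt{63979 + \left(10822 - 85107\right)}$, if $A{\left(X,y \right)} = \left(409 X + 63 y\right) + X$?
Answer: $-388876 + i \sqrt{10306} \approx -3.8888 \cdot 10^{5} + 101.52 i$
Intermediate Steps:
$A{\left(X,y \right)} = 63 y + 410 X$ ($A{\left(X,y \right)} = \left(63 y + 409 X\right) + X = 63 y + 410 X$)
$\left(-300696 + A{\left(-149,-430 \right)}\right) + \sqrt{63979 + \left(10822 - 85107\right)} = \left(-300696 + \left(63 \left(-430\right) + 410 \left(-149\right)\right)\right) + \sqrt{63979 + \left(10822 - 85107\right)} = \left(-300696 - 88180\right) + \sqrt{63979 + \left(10822 - 85107\right)} = \left(-300696 - 88180\right) + \sqrt{63979 - 74285} = -388876 + \sqrt{-10306} = -388876 + i \sqrt{10306}$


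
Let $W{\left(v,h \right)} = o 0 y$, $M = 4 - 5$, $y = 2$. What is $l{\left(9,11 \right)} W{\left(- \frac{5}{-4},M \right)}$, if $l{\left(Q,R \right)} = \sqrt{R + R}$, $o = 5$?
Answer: $0$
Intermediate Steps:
$M = -1$ ($M = 4 - 5 = -1$)
$l{\left(Q,R \right)} = \sqrt{2} \sqrt{R}$ ($l{\left(Q,R \right)} = \sqrt{2 R} = \sqrt{2} \sqrt{R}$)
$W{\left(v,h \right)} = 0$ ($W{\left(v,h \right)} = 5 \cdot 0 \cdot 2 = 0 \cdot 2 = 0$)
$l{\left(9,11 \right)} W{\left(- \frac{5}{-4},M \right)} = \sqrt{2} \sqrt{11} \cdot 0 = \sqrt{22} \cdot 0 = 0$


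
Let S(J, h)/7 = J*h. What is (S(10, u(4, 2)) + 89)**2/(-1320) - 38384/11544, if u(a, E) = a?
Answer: -67604561/634920 ≈ -106.48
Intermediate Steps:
S(J, h) = 7*J*h (S(J, h) = 7*(J*h) = 7*J*h)
(S(10, u(4, 2)) + 89)**2/(-1320) - 38384/11544 = (7*10*4 + 89)**2/(-1320) - 38384/11544 = (280 + 89)**2*(-1/1320) - 38384*1/11544 = 369**2*(-1/1320) - 4798/1443 = 136161*(-1/1320) - 4798/1443 = -45387/440 - 4798/1443 = -67604561/634920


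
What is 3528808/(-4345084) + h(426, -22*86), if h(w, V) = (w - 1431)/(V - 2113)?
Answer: -162767777/290034357 ≈ -0.56120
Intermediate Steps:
h(w, V) = (-1431 + w)/(-2113 + V)
3528808/(-4345084) + h(426, -22*86) = 3528808/(-4345084) + (-1431 + 426)/(-2113 - 22*86) = 3528808*(-1/4345084) - 1005/(-2113 - 1892) = -882202/1086271 - 1005/(-4005) = -882202/1086271 - 1/4005*(-1005) = -882202/1086271 + 67/267 = -162767777/290034357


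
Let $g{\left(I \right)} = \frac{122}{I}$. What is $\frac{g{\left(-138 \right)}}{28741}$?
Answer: $- \frac{61}{1983129} \approx -3.0759 \cdot 10^{-5}$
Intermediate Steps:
$\frac{g{\left(-138 \right)}}{28741} = \frac{122 \frac{1}{-138}}{28741} = 122 \left(- \frac{1}{138}\right) \frac{1}{28741} = \left(- \frac{61}{69}\right) \frac{1}{28741} = - \frac{61}{1983129}$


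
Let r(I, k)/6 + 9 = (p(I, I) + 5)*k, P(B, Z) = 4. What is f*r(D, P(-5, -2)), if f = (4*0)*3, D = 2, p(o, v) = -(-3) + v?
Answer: 0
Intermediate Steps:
p(o, v) = 3 + v (p(o, v) = -1*(-3) + v = 3 + v)
r(I, k) = -54 + 6*k*(8 + I) (r(I, k) = -54 + 6*(((3 + I) + 5)*k) = -54 + 6*((8 + I)*k) = -54 + 6*(k*(8 + I)) = -54 + 6*k*(8 + I))
f = 0 (f = 0*3 = 0)
f*r(D, P(-5, -2)) = 0*(-54 + 48*4 + 6*2*4) = 0*(-54 + 192 + 48) = 0*186 = 0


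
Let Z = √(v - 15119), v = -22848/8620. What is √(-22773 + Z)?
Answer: √(-105758381325 + 2155*I*√70225323335)/2155 ≈ 0.40743 + 150.91*I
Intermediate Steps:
v = -5712/2155 (v = -22848*1/8620 = -5712/2155 ≈ -2.6506)
Z = I*√70225323335/2155 (Z = √(-5712/2155 - 15119) = √(-32587157/2155) = I*√70225323335/2155 ≈ 122.97*I)
√(-22773 + Z) = √(-22773 + I*√70225323335/2155)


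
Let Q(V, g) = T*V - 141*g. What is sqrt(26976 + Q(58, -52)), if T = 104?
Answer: 2*sqrt(10085) ≈ 200.85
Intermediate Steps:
Q(V, g) = -141*g + 104*V (Q(V, g) = 104*V - 141*g = -141*g + 104*V)
sqrt(26976 + Q(58, -52)) = sqrt(26976 + (-141*(-52) + 104*58)) = sqrt(26976 + (7332 + 6032)) = sqrt(26976 + 13364) = sqrt(40340) = 2*sqrt(10085)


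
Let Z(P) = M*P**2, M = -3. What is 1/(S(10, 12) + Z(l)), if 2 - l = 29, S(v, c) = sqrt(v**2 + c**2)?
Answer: -2187/4782725 - 2*sqrt(61)/4782725 ≈ -0.00046054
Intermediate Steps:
S(v, c) = sqrt(c**2 + v**2)
l = -27 (l = 2 - 1*29 = 2 - 29 = -27)
Z(P) = -3*P**2
1/(S(10, 12) + Z(l)) = 1/(sqrt(12**2 + 10**2) - 3*(-27)**2) = 1/(sqrt(144 + 100) - 3*729) = 1/(sqrt(244) - 2187) = 1/(2*sqrt(61) - 2187) = 1/(-2187 + 2*sqrt(61))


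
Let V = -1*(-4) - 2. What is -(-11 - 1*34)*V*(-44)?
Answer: -3960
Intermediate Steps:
V = 2 (V = 4 - 2 = 2)
-(-11 - 1*34)*V*(-44) = -(-11 - 1*34)*2*(-44) = -(-11 - 34)*2*(-44) = -(-45*2)*(-44) = -(-90)*(-44) = -1*3960 = -3960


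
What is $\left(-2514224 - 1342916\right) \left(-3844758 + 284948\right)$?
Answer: $13730685543400$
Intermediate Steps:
$\left(-2514224 - 1342916\right) \left(-3844758 + 284948\right) = \left(-3857140\right) \left(-3559810\right) = 13730685543400$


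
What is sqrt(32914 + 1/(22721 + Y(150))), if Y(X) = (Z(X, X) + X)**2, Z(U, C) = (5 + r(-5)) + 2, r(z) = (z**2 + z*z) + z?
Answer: sqrt(43908098871)/1155 ≈ 181.42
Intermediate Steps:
r(z) = z + 2*z**2 (r(z) = (z**2 + z**2) + z = 2*z**2 + z = z + 2*z**2)
Z(U, C) = 52 (Z(U, C) = (5 - 5*(1 + 2*(-5))) + 2 = (5 - 5*(1 - 10)) + 2 = (5 - 5*(-9)) + 2 = (5 + 45) + 2 = 50 + 2 = 52)
Y(X) = (52 + X)**2
sqrt(32914 + 1/(22721 + Y(150))) = sqrt(32914 + 1/(22721 + (52 + 150)**2)) = sqrt(32914 + 1/(22721 + 202**2)) = sqrt(32914 + 1/(22721 + 40804)) = sqrt(32914 + 1/63525) = sqrt(2090861851/63525) = sqrt(43908098871)/1155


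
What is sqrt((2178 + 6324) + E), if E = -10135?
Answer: I*sqrt(1633) ≈ 40.41*I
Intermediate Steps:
sqrt((2178 + 6324) + E) = sqrt((2178 + 6324) - 10135) = sqrt(8502 - 10135) = sqrt(-1633) = I*sqrt(1633)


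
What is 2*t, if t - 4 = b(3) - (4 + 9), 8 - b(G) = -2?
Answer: 2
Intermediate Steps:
b(G) = 10 (b(G) = 8 - 1*(-2) = 8 + 2 = 10)
t = 1 (t = 4 + (10 - (4 + 9)) = 4 + (10 - 1*13) = 4 + (10 - 13) = 4 - 3 = 1)
2*t = 2*1 = 2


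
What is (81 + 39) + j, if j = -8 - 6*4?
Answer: 88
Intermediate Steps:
j = -32 (j = -8 - 24 = -32)
(81 + 39) + j = (81 + 39) - 32 = 120 - 32 = 88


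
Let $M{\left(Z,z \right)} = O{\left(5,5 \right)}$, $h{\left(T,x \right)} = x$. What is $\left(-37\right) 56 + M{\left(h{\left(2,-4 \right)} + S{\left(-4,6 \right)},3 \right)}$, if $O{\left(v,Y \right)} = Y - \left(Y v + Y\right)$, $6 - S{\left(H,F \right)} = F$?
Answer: $-2097$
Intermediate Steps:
$S{\left(H,F \right)} = 6 - F$
$O{\left(v,Y \right)} = - Y v$ ($O{\left(v,Y \right)} = Y - \left(Y + Y v\right) = - Y v$)
$M{\left(Z,z \right)} = -25$ ($M{\left(Z,z \right)} = \left(-1\right) 5 \cdot 5 = -25$)
$\left(-37\right) 56 + M{\left(h{\left(2,-4 \right)} + S{\left(-4,6 \right)},3 \right)} = \left(-37\right) 56 - 25 = -2072 - 25 = -2097$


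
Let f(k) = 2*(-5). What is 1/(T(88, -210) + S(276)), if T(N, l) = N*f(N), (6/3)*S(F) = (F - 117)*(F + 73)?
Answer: 2/53731 ≈ 3.7222e-5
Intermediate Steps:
S(F) = (-117 + F)*(73 + F)/2 (S(F) = ((F - 117)*(F + 73))/2 = ((-117 + F)*(73 + F))/2 = (-117 + F)*(73 + F)/2)
f(k) = -10
T(N, l) = -10*N (T(N, l) = N*(-10) = -10*N)
1/(T(88, -210) + S(276)) = 1/(-10*88 + (-8541/2 + (½)*276² - 22*276)) = 1/(-880 + (-8541/2 + (½)*76176 - 6072)) = 1/(-880 + (-8541/2 + 38088 - 6072)) = 1/(-880 + 55491/2) = 1/(53731/2) = 2/53731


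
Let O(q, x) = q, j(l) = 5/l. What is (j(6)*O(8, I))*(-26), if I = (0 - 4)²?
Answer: -520/3 ≈ -173.33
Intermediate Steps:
I = 16 (I = (-4)² = 16)
(j(6)*O(8, I))*(-26) = ((5/6)*8)*(-26) = ((5*(⅙))*8)*(-26) = ((⅚)*8)*(-26) = (20/3)*(-26) = -520/3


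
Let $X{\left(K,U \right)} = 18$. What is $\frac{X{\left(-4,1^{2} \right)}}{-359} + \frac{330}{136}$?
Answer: $\frac{58011}{24412} \approx 2.3763$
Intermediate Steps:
$\frac{X{\left(-4,1^{2} \right)}}{-359} + \frac{330}{136} = \frac{18}{-359} + \frac{330}{136} = 18 \left(- \frac{1}{359}\right) + 330 \cdot \frac{1}{136} = - \frac{18}{359} + \frac{165}{68} = \frac{58011}{24412}$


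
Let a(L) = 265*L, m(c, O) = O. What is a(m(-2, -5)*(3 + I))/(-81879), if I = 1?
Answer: 5300/81879 ≈ 0.064730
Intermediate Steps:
a(m(-2, -5)*(3 + I))/(-81879) = (265*(-5*(3 + 1)))/(-81879) = (265*(-5*4))*(-1/81879) = (265*(-20))*(-1/81879) = -5300*(-1/81879) = 5300/81879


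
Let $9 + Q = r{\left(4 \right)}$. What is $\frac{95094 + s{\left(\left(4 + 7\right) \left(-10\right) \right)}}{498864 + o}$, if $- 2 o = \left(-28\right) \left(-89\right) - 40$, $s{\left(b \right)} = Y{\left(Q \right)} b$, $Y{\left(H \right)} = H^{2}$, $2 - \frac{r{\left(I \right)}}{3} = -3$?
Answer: $\frac{747}{4079} \approx 0.18313$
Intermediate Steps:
$r{\left(I \right)} = 15$ ($r{\left(I \right)} = 6 - -9 = 6 + 9 = 15$)
$Q = 6$ ($Q = -9 + 15 = 6$)
$s{\left(b \right)} = 36 b$ ($s{\left(b \right)} = 6^{2} b = 36 b$)
$o = -1226$ ($o = - \frac{\left(-28\right) \left(-89\right) - 40}{2} = - \frac{2492 - 40}{2} = \left(- \frac{1}{2}\right) 2452 = -1226$)
$\frac{95094 + s{\left(\left(4 + 7\right) \left(-10\right) \right)}}{498864 + o} = \frac{95094 + 36 \left(4 + 7\right) \left(-10\right)}{498864 - 1226} = \frac{95094 + 36 \cdot 11 \left(-10\right)}{497638} = \left(95094 + 36 \left(-110\right)\right) \frac{1}{497638} = \left(95094 - 3960\right) \frac{1}{497638} = 91134 \cdot \frac{1}{497638} = \frac{747}{4079}$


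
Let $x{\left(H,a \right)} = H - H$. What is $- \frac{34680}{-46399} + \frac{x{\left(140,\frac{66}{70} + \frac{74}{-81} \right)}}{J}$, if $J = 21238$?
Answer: $\frac{34680}{46399} \approx 0.74743$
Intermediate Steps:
$x{\left(H,a \right)} = 0$
$- \frac{34680}{-46399} + \frac{x{\left(140,\frac{66}{70} + \frac{74}{-81} \right)}}{J} = - \frac{34680}{-46399} + \frac{0}{21238} = \left(-34680\right) \left(- \frac{1}{46399}\right) + 0 \cdot \frac{1}{21238} = \frac{34680}{46399} + 0 = \frac{34680}{46399}$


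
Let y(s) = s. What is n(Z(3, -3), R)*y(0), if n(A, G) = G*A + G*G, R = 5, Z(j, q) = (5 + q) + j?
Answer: 0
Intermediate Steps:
Z(j, q) = 5 + j + q
n(A, G) = G² + A*G (n(A, G) = A*G + G² = G² + A*G)
n(Z(3, -3), R)*y(0) = (5*((5 + 3 - 3) + 5))*0 = (5*(5 + 5))*0 = (5*10)*0 = 50*0 = 0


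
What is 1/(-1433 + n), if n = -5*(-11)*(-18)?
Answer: -1/2423 ≈ -0.00041271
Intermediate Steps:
n = -990 (n = 55*(-18) = -990)
1/(-1433 + n) = 1/(-1433 - 990) = 1/(-2423) = -1/2423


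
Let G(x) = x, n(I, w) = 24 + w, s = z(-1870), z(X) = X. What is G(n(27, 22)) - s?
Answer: 1916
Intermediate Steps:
s = -1870
G(n(27, 22)) - s = (24 + 22) - 1*(-1870) = 46 + 1870 = 1916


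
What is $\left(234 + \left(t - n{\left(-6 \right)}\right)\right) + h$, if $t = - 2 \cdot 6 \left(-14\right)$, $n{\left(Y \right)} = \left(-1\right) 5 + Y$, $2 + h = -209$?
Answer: $202$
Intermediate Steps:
$h = -211$ ($h = -2 - 209 = -211$)
$n{\left(Y \right)} = -5 + Y$
$t = 168$ ($t = \left(-2\right) \left(-84\right) = 168$)
$\left(234 + \left(t - n{\left(-6 \right)}\right)\right) + h = \left(234 + \left(168 - \left(-5 - 6\right)\right)\right) - 211 = \left(234 + \left(168 - -11\right)\right) - 211 = \left(234 + \left(168 + 11\right)\right) - 211 = \left(234 + 179\right) - 211 = 413 - 211 = 202$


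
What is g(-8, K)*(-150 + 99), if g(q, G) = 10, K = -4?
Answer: -510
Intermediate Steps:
g(-8, K)*(-150 + 99) = 10*(-150 + 99) = 10*(-51) = -510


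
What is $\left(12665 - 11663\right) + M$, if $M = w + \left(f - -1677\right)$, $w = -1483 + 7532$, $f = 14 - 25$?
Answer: $8717$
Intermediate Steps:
$f = -11$ ($f = 14 - 25 = -11$)
$w = 6049$
$M = 7715$ ($M = 6049 - -1666 = 6049 + \left(-11 + 1677\right) = 6049 + 1666 = 7715$)
$\left(12665 - 11663\right) + M = \left(12665 - 11663\right) + 7715 = 1002 + 7715 = 8717$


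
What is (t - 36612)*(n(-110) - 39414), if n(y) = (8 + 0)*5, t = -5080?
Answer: 1641580808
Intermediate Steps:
n(y) = 40 (n(y) = 8*5 = 40)
(t - 36612)*(n(-110) - 39414) = (-5080 - 36612)*(40 - 39414) = -41692*(-39374) = 1641580808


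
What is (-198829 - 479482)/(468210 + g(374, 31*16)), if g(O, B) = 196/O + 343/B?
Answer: -62914701872/43427526669 ≈ -1.4487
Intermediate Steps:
(-198829 - 479482)/(468210 + g(374, 31*16)) = (-198829 - 479482)/(468210 + (196/374 + 343/((31*16)))) = -678311/(468210 + (196*(1/374) + 343/496)) = -678311/(468210 + (98/187 + 343*(1/496))) = -678311/(468210 + (98/187 + 343/496)) = -678311/(468210 + 112749/92752) = -678311/43427526669/92752 = -678311*92752/43427526669 = -62914701872/43427526669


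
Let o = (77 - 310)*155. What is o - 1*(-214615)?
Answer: 178500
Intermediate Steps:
o = -36115 (o = -233*155 = -36115)
o - 1*(-214615) = -36115 - 1*(-214615) = -36115 + 214615 = 178500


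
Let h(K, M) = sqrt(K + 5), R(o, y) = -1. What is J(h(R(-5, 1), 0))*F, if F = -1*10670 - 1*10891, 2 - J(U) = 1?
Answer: -21561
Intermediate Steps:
h(K, M) = sqrt(5 + K)
J(U) = 1 (J(U) = 2 - 1*1 = 2 - 1 = 1)
F = -21561 (F = -10670 - 10891 = -21561)
J(h(R(-5, 1), 0))*F = 1*(-21561) = -21561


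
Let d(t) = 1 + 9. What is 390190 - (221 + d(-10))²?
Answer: 336829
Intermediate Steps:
d(t) = 10
390190 - (221 + d(-10))² = 390190 - (221 + 10)² = 390190 - 1*231² = 390190 - 1*53361 = 390190 - 53361 = 336829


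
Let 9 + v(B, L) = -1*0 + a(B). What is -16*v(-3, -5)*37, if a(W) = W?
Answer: 7104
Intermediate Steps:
v(B, L) = -9 + B (v(B, L) = -9 + (-1*0 + B) = -9 + (0 + B) = -9 + B)
-16*v(-3, -5)*37 = -16*(-9 - 3)*37 = -16*(-12)*37 = 192*37 = 7104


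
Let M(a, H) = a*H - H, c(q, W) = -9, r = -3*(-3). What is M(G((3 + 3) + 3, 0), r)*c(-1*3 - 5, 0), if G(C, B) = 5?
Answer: -324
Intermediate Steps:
r = 9
M(a, H) = -H + H*a (M(a, H) = H*a - H = -H + H*a)
M(G((3 + 3) + 3, 0), r)*c(-1*3 - 5, 0) = (9*(-1 + 5))*(-9) = (9*4)*(-9) = 36*(-9) = -324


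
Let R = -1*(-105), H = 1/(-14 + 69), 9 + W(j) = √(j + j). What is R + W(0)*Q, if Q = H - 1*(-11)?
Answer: 321/55 ≈ 5.8364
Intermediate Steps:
W(j) = -9 + √2*√j (W(j) = -9 + √(j + j) = -9 + √(2*j) = -9 + √2*√j)
H = 1/55 ≈ 0.018182
Q = 606/55 (Q = 1/55 - 1*(-11) = 1/55 + 11 = 606/55 ≈ 11.018)
R = 105
R + W(0)*Q = 105 + (-9 + √2*√0)*(606/55) = 105 + (-9 + √2*0)*(606/55) = 105 + (-9 + 0)*(606/55) = 105 - 9*606/55 = 105 - 5454/55 = 321/55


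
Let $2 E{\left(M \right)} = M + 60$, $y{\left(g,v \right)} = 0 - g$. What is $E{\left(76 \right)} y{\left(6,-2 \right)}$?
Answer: $-408$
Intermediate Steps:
$y{\left(g,v \right)} = - g$
$E{\left(M \right)} = 30 + \frac{M}{2}$ ($E{\left(M \right)} = \frac{M + 60}{2} = \frac{60 + M}{2} = 30 + \frac{M}{2}$)
$E{\left(76 \right)} y{\left(6,-2 \right)} = \left(30 + \frac{1}{2} \cdot 76\right) \left(\left(-1\right) 6\right) = \left(30 + 38\right) \left(-6\right) = 68 \left(-6\right) = -408$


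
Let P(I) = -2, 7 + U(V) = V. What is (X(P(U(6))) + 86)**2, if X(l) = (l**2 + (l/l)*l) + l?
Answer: 7396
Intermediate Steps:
U(V) = -7 + V
X(l) = l**2 + 2*l (X(l) = (l**2 + 1*l) + l = (l**2 + l) + l = (l + l**2) + l = l**2 + 2*l)
(X(P(U(6))) + 86)**2 = (-2*(2 - 2) + 86)**2 = (-2*0 + 86)**2 = (0 + 86)**2 = 86**2 = 7396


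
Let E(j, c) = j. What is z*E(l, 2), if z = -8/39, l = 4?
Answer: -32/39 ≈ -0.82051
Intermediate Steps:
z = -8/39 (z = -8*1/39 = -8/39 ≈ -0.20513)
z*E(l, 2) = -8/39*4 = -32/39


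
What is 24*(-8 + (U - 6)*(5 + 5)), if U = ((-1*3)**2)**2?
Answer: 17808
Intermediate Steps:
U = 81 (U = ((-3)**2)**2 = 9**2 = 81)
24*(-8 + (U - 6)*(5 + 5)) = 24*(-8 + (81 - 6)*(5 + 5)) = 24*(-8 + 75*10) = 24*(-8 + 750) = 24*742 = 17808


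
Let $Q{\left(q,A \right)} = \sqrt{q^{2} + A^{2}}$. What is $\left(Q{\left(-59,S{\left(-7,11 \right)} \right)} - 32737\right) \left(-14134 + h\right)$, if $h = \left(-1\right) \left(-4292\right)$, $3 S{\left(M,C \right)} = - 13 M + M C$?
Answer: $322197554 - \frac{49210 \sqrt{1261}}{3} \approx 3.2161 \cdot 10^{8}$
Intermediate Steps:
$S{\left(M,C \right)} = - \frac{13 M}{3} + \frac{C M}{3}$ ($S{\left(M,C \right)} = \frac{- 13 M + M C}{3} = \frac{- 13 M + C M}{3} = - \frac{13 M}{3} + \frac{C M}{3}$)
$Q{\left(q,A \right)} = \sqrt{A^{2} + q^{2}}$
$h = 4292$
$\left(Q{\left(-59,S{\left(-7,11 \right)} \right)} - 32737\right) \left(-14134 + h\right) = \left(\sqrt{\left(\frac{1}{3} \left(-7\right) \left(-13 + 11\right)\right)^{2} + \left(-59\right)^{2}} - 32737\right) \left(-14134 + 4292\right) = \left(\sqrt{\left(\frac{1}{3} \left(-7\right) \left(-2\right)\right)^{2} + 3481} - 32737\right) \left(-9842\right) = \left(\sqrt{\left(\frac{14}{3}\right)^{2} + 3481} - 32737\right) \left(-9842\right) = \left(\sqrt{\frac{196}{9} + 3481} - 32737\right) \left(-9842\right) = \left(\sqrt{\frac{31525}{9}} - 32737\right) \left(-9842\right) = \left(\frac{5 \sqrt{1261}}{3} - 32737\right) \left(-9842\right) = \left(-32737 + \frac{5 \sqrt{1261}}{3}\right) \left(-9842\right) = 322197554 - \frac{49210 \sqrt{1261}}{3}$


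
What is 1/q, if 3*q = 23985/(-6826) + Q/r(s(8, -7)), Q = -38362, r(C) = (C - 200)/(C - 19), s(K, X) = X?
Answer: -4238946/6813299207 ≈ -0.00062216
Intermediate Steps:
r(C) = (-200 + C)/(-19 + C)
q = -6813299207/4238946 (q = (23985/(-6826) - 38362*(-19 - 7)/(-200 - 7))/3 = (23985*(-1/6826) - 38362/(-207/(-26)))/3 = (-23985/6826 - 38362/((-1/26*(-207))))/3 = (-23985/6826 - 38362/207/26)/3 = (-23985/6826 - 38362*26/207)/3 = (-23985/6826 - 997412/207)/3 = (⅓)*(-6813299207/1412982) = -6813299207/4238946 ≈ -1607.3)
1/q = 1/(-6813299207/4238946) = -4238946/6813299207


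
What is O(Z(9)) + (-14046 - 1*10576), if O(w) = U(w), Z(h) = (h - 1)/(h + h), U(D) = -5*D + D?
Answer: -221614/9 ≈ -24624.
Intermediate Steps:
U(D) = -4*D
Z(h) = (-1 + h)/(2*h) (Z(h) = (-1 + h)/((2*h)) = (-1 + h)*(1/(2*h)) = (-1 + h)/(2*h))
O(w) = -4*w
O(Z(9)) + (-14046 - 1*10576) = -2*(-1 + 9)/9 + (-14046 - 1*10576) = -2*8/9 + (-14046 - 10576) = -4*4/9 - 24622 = -16/9 - 24622 = -221614/9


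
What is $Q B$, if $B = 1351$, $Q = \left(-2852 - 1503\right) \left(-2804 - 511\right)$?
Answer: $19504150575$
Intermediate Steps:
$Q = 14436825$ ($Q = \left(-4355\right) \left(-3315\right) = 14436825$)
$Q B = 14436825 \cdot 1351 = 19504150575$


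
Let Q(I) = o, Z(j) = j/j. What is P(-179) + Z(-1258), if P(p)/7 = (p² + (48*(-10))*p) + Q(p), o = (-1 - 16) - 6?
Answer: 825567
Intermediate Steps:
Z(j) = 1
o = -23 (o = -17 - 6 = -23)
Q(I) = -23
P(p) = -161 - 3360*p + 7*p² (P(p) = 7*((p² + (48*(-10))*p) - 23) = 7*((p² - 480*p) - 23) = 7*(-23 + p² - 480*p) = -161 - 3360*p + 7*p²)
P(-179) + Z(-1258) = (-161 - 3360*(-179) + 7*(-179)²) + 1 = (-161 + 601440 + 7*32041) + 1 = (-161 + 601440 + 224287) + 1 = 825566 + 1 = 825567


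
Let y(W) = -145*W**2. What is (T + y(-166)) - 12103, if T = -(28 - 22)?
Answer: -4007729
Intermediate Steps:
T = -6 (T = -1*6 = -6)
(T + y(-166)) - 12103 = (-6 - 145*(-166)**2) - 12103 = (-6 - 145*27556) - 12103 = (-6 - 3995620) - 12103 = -3995626 - 12103 = -4007729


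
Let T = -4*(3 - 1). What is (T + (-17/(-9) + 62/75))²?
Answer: 1413721/50625 ≈ 27.925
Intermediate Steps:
T = -8 (T = -4*2 = -8)
(T + (-17/(-9) + 62/75))² = (-8 + (-17/(-9) + 62/75))² = (-8 + (-17*(-⅑) + 62*(1/75)))² = (-8 + (17/9 + 62/75))² = (-8 + 611/225)² = (-1189/225)² = 1413721/50625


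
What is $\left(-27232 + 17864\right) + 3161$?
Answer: $-6207$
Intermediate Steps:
$\left(-27232 + 17864\right) + 3161 = -9368 + 3161 = -6207$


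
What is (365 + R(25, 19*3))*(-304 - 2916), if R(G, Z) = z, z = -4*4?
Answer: -1123780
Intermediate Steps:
z = -16
R(G, Z) = -16
(365 + R(25, 19*3))*(-304 - 2916) = (365 - 16)*(-304 - 2916) = 349*(-3220) = -1123780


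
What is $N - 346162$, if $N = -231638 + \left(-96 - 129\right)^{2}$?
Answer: $-527175$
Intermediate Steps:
$N = -181013$ ($N = -231638 + \left(-225\right)^{2} = -231638 + 50625 = -181013$)
$N - 346162 = -181013 - 346162 = -527175$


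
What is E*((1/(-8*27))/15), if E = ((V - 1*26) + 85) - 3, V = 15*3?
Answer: -101/3240 ≈ -0.031173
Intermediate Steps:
V = 45
E = 101 (E = ((45 - 1*26) + 85) - 3 = ((45 - 26) + 85) - 3 = (19 + 85) - 3 = 104 - 3 = 101)
E*((1/(-8*27))/15) = 101*((1/(-8*27))/15) = 101*(-⅛*1/27*(1/15)) = 101*(-1/216*1/15) = 101*(-1/3240) = -101/3240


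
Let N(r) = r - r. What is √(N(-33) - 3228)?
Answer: 2*I*√807 ≈ 56.815*I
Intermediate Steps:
N(r) = 0
√(N(-33) - 3228) = √(0 - 3228) = √(-3228) = 2*I*√807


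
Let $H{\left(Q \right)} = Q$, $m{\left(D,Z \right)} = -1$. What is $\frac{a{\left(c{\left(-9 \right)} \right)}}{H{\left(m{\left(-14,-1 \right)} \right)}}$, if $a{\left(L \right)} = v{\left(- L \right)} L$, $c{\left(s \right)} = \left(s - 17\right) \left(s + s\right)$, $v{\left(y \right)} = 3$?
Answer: $-1404$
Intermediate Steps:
$c{\left(s \right)} = 2 s \left(-17 + s\right)$ ($c{\left(s \right)} = \left(-17 + s\right) 2 s = 2 s \left(-17 + s\right)$)
$a{\left(L \right)} = 3 L$
$\frac{a{\left(c{\left(-9 \right)} \right)}}{H{\left(m{\left(-14,-1 \right)} \right)}} = \frac{3 \cdot 2 \left(-9\right) \left(-17 - 9\right)}{-1} = 3 \cdot 2 \left(-9\right) \left(-26\right) \left(-1\right) = 3 \cdot 468 \left(-1\right) = 1404 \left(-1\right) = -1404$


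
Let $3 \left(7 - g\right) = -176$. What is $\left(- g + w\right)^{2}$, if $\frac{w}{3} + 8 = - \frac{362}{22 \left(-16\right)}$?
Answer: $\frac{2089861225}{278784} \approx 7496.3$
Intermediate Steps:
$g = \frac{197}{3}$ ($g = 7 - - \frac{176}{3} = 7 + \frac{176}{3} = \frac{197}{3} \approx 65.667$)
$w = - \frac{3681}{176}$ ($w = -24 + 3 \left(- \frac{362}{22 \left(-16\right)}\right) = -24 + 3 \left(- \frac{362}{-352}\right) = -24 + 3 \left(\left(-362\right) \left(- \frac{1}{352}\right)\right) = -24 + 3 \cdot \frac{181}{176} = -24 + \frac{543}{176} = - \frac{3681}{176} \approx -20.915$)
$\left(- g + w\right)^{2} = \left(\left(-1\right) \frac{197}{3} - \frac{3681}{176}\right)^{2} = \left(- \frac{197}{3} - \frac{3681}{176}\right)^{2} = \left(- \frac{45715}{528}\right)^{2} = \frac{2089861225}{278784}$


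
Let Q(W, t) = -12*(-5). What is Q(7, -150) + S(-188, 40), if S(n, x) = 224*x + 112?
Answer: 9132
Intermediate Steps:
S(n, x) = 112 + 224*x
Q(W, t) = 60
Q(7, -150) + S(-188, 40) = 60 + (112 + 224*40) = 60 + (112 + 8960) = 60 + 9072 = 9132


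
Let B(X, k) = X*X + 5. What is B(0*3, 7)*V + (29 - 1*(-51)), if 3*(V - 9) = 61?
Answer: 680/3 ≈ 226.67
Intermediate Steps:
B(X, k) = 5 + X² (B(X, k) = X² + 5 = 5 + X²)
V = 88/3 (V = 9 + (⅓)*61 = 9 + 61/3 = 88/3 ≈ 29.333)
B(0*3, 7)*V + (29 - 1*(-51)) = (5 + (0*3)²)*(88/3) + (29 - 1*(-51)) = (5 + 0²)*(88/3) + (29 + 51) = (5 + 0)*(88/3) + 80 = 5*(88/3) + 80 = 440/3 + 80 = 680/3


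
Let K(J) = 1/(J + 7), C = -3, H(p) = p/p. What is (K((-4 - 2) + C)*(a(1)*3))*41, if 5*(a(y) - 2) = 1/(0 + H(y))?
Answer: -1353/10 ≈ -135.30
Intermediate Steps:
H(p) = 1
K(J) = 1/(7 + J)
a(y) = 11/5 (a(y) = 2 + 1/(5*(0 + 1)) = 2 + (⅕)/1 = 2 + (⅕)*1 = 2 + ⅕ = 11/5)
(K((-4 - 2) + C)*(a(1)*3))*41 = (((11/5)*3)/(7 + ((-4 - 2) - 3)))*41 = ((33/5)/(7 + (-6 - 3)))*41 = ((33/5)/(7 - 9))*41 = ((33/5)/(-2))*41 = -½*33/5*41 = -33/10*41 = -1353/10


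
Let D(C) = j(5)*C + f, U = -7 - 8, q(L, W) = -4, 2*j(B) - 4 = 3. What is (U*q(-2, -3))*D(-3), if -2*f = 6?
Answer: -810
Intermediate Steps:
f = -3 (f = -1/2*6 = -3)
j(B) = 7/2 (j(B) = 2 + (1/2)*3 = 2 + 3/2 = 7/2)
U = -15
D(C) = -3 + 7*C/2 (D(C) = 7*C/2 - 3 = -3 + 7*C/2)
(U*q(-2, -3))*D(-3) = (-15*(-4))*(-3 + (7/2)*(-3)) = 60*(-3 - 21/2) = 60*(-27/2) = -810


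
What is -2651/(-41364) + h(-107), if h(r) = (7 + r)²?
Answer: 413642651/41364 ≈ 10000.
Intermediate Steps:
-2651/(-41364) + h(-107) = -2651/(-41364) + (7 - 107)² = -2651*(-1/41364) + (-100)² = 2651/41364 + 10000 = 413642651/41364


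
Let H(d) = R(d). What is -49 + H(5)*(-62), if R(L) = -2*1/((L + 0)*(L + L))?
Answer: -1163/25 ≈ -46.520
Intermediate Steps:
R(L) = -1/L² (R(L) = -2*1/(2*L²) = -1/L²)
H(d) = -1/d²
-49 + H(5)*(-62) = -49 - 1/5²*(-62) = -49 - 1*1/25*(-62) = -49 - 1/25*(-62) = -49 + 62/25 = -1163/25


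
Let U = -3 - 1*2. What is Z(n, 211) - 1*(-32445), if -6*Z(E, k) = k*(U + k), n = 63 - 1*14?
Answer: 75602/3 ≈ 25201.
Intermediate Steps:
U = -5 (U = -3 - 2 = -5)
n = 49 (n = 63 - 14 = 49)
Z(E, k) = -k*(-5 + k)/6
Z(n, 211) - 1*(-32445) = (⅙)*211*(5 - 1*211) - 1*(-32445) = (⅙)*211*(5 - 211) + 32445 = (⅙)*211*(-206) + 32445 = -21733/3 + 32445 = 75602/3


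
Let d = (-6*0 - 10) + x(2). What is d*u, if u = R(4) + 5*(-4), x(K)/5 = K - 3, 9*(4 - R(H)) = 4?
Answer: 740/3 ≈ 246.67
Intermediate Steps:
R(H) = 32/9 (R(H) = 4 - ⅑*4 = 4 - 4/9 = 32/9)
x(K) = -15 + 5*K (x(K) = 5*(K - 3) = 5*(-3 + K) = -15 + 5*K)
d = -15 (d = (-6*0 - 10) + (-15 + 5*2) = (0 - 10) + (-15 + 10) = -10 - 5 = -15)
u = -148/9 (u = 32/9 + 5*(-4) = 32/9 - 20 = -148/9 ≈ -16.444)
d*u = -15*(-148/9) = 740/3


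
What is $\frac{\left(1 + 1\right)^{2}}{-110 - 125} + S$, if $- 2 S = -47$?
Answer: $\frac{11037}{470} \approx 23.483$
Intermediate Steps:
$S = \frac{47}{2}$ ($S = \left(- \frac{1}{2}\right) \left(-47\right) = \frac{47}{2} \approx 23.5$)
$\frac{\left(1 + 1\right)^{2}}{-110 - 125} + S = \frac{\left(1 + 1\right)^{2}}{-110 - 125} + \frac{47}{2} = \frac{2^{2}}{-235} + \frac{47}{2} = \left(- \frac{1}{235}\right) 4 + \frac{47}{2} = - \frac{4}{235} + \frac{47}{2} = \frac{11037}{470}$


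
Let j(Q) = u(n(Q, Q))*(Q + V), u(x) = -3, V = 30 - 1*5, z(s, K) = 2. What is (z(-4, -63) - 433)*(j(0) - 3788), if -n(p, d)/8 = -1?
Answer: 1664953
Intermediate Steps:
V = 25 (V = 30 - 5 = 25)
n(p, d) = 8 (n(p, d) = -8*(-1) = 8)
j(Q) = -75 - 3*Q (j(Q) = -3*(Q + 25) = -3*(25 + Q) = -75 - 3*Q)
(z(-4, -63) - 433)*(j(0) - 3788) = (2 - 433)*((-75 - 3*0) - 3788) = -431*((-75 + 0) - 3788) = -431*(-75 - 3788) = -431*(-3863) = 1664953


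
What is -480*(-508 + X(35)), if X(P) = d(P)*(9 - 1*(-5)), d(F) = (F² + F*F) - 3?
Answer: -16200000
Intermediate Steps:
d(F) = -3 + 2*F² (d(F) = (F² + F²) - 3 = 2*F² - 3 = -3 + 2*F²)
X(P) = -42 + 28*P² (X(P) = (-3 + 2*P²)*(9 - 1*(-5)) = (-3 + 2*P²)*(9 + 5) = (-3 + 2*P²)*14 = -42 + 28*P²)
-480*(-508 + X(35)) = -480*(-508 + (-42 + 28*35²)) = -480*(-508 + (-42 + 28*1225)) = -480*(-508 + (-42 + 34300)) = -480*(-508 + 34258) = -480*33750 = -16200000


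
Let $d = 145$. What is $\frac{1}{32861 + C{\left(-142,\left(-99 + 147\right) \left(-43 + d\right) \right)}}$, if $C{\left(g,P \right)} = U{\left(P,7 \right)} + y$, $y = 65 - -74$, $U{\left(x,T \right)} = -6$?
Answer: $\frac{1}{32994} \approx 3.0309 \cdot 10^{-5}$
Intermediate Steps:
$y = 139$ ($y = 65 + 74 = 139$)
$C{\left(g,P \right)} = 133$ ($C{\left(g,P \right)} = -6 + 139 = 133$)
$\frac{1}{32861 + C{\left(-142,\left(-99 + 147\right) \left(-43 + d\right) \right)}} = \frac{1}{32861 + 133} = \frac{1}{32994}$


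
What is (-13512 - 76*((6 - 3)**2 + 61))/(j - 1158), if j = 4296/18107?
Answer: 170495512/10481805 ≈ 16.266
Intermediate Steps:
j = 4296/18107 (j = 4296*(1/18107) = 4296/18107 ≈ 0.23726)
(-13512 - 76*((6 - 3)**2 + 61))/(j - 1158) = (-13512 - 76*((6 - 3)**2 + 61))/(4296/18107 - 1158) = (-13512 - 76*(3**2 + 61))/(-20963610/18107) = (-13512 - 76*(9 + 61))*(-18107/20963610) = (-13512 - 76*70)*(-18107/20963610) = (-13512 - 5320)*(-18107/20963610) = -18832*(-18107/20963610) = 170495512/10481805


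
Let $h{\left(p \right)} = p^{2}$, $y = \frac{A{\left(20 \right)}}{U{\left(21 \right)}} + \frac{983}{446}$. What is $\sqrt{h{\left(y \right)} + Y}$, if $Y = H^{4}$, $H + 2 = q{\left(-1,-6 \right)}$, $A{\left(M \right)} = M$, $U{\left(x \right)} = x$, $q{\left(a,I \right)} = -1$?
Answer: $\frac{\sqrt{7979449405}}{9366} \approx 9.5374$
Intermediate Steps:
$H = -3$ ($H = -2 - 1 = -3$)
$y = \frac{29563}{9366}$ ($y = \frac{20}{21} + \frac{983}{446} = \frac{29563}{9366} \approx 3.1564$)
$Y = 81$ ($Y = \left(-3\right)^{4} = 81$)
$\sqrt{h{\left(y \right)} + Y} = \sqrt{\left(\frac{29563}{9366}\right)^{2} + 81} = \sqrt{\frac{873970969}{87721956} + 81} = \sqrt{\frac{7979449405}{87721956}} = \frac{\sqrt{7979449405}}{9366}$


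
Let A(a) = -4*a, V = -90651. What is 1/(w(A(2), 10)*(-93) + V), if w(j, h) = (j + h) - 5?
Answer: -1/90372 ≈ -1.1065e-5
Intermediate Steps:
w(j, h) = -5 + h + j (w(j, h) = (h + j) - 5 = -5 + h + j)
1/(w(A(2), 10)*(-93) + V) = 1/((-5 + 10 - 4*2)*(-93) - 90651) = 1/((-5 + 10 - 8)*(-93) - 90651) = 1/(-3*(-93) - 90651) = 1/(279 - 90651) = 1/(-90372) = -1/90372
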